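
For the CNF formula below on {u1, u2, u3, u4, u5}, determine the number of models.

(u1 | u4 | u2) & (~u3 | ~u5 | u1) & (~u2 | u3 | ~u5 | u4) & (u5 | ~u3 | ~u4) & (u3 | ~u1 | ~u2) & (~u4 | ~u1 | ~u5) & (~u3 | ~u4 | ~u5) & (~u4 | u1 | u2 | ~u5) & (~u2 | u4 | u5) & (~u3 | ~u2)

There are 2^5 = 32 truth assignments over (u1, u2, u3, u4, u5).
Split on u2. With u2 = 1, the clauses containing u2 are satisfied and ~u2 drops from the rest; 2 of the 2^4 = 16 assignments to the other variables satisfy what remains.
With u2 = 0, by the same count on the reduced clause set, 6 assignments work.
(One model: u1=F, u2=F, u3=F, u4=T, u5=F.)
Total: 2 + 6 = 8.

8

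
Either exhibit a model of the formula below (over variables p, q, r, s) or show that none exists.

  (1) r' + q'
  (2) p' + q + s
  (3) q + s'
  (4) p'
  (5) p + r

p=0; q=0; r=1; s=0

From the singleton clause (p'), p = 0.
From the singleton clause (r), r = 1.
From the singleton clause (q'), q = 0.
From the singleton clause (s'), s = 0.
All clauses are satisfied.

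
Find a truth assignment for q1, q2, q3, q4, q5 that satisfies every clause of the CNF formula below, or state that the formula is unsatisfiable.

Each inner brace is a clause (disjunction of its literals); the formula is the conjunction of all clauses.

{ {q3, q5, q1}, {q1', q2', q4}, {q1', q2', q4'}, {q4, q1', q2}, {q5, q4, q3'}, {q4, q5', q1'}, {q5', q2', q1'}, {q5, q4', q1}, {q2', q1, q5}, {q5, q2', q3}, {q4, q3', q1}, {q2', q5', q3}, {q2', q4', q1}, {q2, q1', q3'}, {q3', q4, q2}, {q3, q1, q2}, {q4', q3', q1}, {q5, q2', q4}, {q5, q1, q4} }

Case q3 = 0:
Case q5 = 1:
From the singleton clause (q2'), q2 = 0.
From the singleton clause (q1), q1 = 1.
From the singleton clause (q4), q4 = 1.
Every clause now holds.

q1 ↦ 1; q2 ↦ 0; q3 ↦ 0; q4 ↦ 1; q5 ↦ 1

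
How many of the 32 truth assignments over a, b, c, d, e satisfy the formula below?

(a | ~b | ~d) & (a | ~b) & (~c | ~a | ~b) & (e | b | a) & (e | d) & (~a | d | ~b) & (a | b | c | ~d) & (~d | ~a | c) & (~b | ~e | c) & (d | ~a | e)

There are 2^5 = 32 truth assignments over (a, b, c, d, e).
Split on b. With b = 1, the clauses containing b are satisfied and ~b drops from the rest; 0 of the 2^4 = 16 assignments to the other variables satisfy what remains.
With b = 0, by the same count on the reduced clause set, 7 assignments work.
(One model: a=F, b=F, c=F, d=F, e=T.)
Total: 0 + 7 = 7.

7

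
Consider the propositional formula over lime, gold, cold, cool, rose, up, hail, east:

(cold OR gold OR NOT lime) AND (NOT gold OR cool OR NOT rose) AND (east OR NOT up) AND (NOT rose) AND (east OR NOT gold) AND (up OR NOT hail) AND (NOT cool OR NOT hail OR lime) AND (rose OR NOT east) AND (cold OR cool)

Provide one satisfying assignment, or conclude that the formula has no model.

lime ↦ true, gold ↦ false, cold ↦ true, cool ↦ true, rose ↦ false, up ↦ false, hail ↦ false, east ↦ false

(NOT rose) alone gives rose = false.
(NOT east) alone gives east = false.
(NOT up) alone gives up = false.
(NOT gold) alone gives gold = false.
(NOT hail) alone gives hail = false.
Branch on cold: set cold = true.
All clauses hold; lime, cool can take either value.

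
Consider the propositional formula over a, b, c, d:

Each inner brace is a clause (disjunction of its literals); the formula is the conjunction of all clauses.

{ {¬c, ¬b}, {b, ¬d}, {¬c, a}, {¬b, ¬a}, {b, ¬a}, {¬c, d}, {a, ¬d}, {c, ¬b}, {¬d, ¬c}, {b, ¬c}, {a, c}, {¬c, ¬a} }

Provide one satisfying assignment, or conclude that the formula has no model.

Try c = False.
(¬b) alone gives b = False.
(¬d) alone gives d = False.
(¬a) alone gives a = False.
But (a) is also a unit clause — contradiction.
That branch fails; take c = True instead.
(¬b) alone gives b = False.
But (b) is also a unit clause — contradiction.
Both values of c lead to a conflict.

UNSATISFIABLE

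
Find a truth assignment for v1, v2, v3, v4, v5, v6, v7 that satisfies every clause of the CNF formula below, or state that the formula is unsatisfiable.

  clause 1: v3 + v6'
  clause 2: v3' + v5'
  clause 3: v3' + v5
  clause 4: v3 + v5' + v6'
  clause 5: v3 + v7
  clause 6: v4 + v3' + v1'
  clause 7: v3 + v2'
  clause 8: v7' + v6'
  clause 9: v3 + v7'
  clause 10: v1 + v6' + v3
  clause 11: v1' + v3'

Try v3 = 1.
The clause (v5') is unit, so v5 = 0.
But (v5) is also a unit clause — contradiction.
That branch fails; take v3 = 0 instead.
The clause (v6') is unit, so v6 = 0.
The clause (v7) is unit, so v7 = 1.
But (v7') is also a unit clause — contradiction.
Neither v3 = 1 nor v3 = 0 works.

UNSATISFIABLE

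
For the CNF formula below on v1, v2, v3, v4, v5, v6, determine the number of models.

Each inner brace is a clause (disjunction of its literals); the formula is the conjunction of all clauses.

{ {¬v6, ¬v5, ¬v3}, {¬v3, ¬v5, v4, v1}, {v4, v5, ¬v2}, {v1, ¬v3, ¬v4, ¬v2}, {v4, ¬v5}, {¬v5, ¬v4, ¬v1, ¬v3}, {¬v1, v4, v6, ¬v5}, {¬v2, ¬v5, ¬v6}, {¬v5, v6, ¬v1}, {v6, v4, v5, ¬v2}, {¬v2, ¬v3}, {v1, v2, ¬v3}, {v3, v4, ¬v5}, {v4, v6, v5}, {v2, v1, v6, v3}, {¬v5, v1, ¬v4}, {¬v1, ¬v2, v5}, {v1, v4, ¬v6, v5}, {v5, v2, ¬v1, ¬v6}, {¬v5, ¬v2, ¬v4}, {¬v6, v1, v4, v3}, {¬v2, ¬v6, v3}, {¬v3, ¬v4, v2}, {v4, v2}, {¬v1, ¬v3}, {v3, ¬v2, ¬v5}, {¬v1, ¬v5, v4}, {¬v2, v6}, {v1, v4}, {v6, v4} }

3

There are 2^6 = 64 truth assignments over (v1, v2, v3, v4, v5, v6).
Split on v1. With v1 = True, the clauses containing v1 are satisfied and ¬v1 drops from the rest; 2 of the 2^5 = 32 assignments to the other variables satisfy what remains.
With v1 = False, by the same count on the reduced clause set, 1 assignment works.
(One model: v1=F, v2=F, v3=F, v4=T, v5=F, v6=T.)
Total: 2 + 1 = 3.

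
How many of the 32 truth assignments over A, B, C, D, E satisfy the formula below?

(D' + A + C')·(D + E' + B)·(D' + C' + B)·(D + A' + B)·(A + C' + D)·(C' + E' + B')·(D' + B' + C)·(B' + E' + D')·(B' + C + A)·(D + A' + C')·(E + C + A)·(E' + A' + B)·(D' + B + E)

There are 2^5 = 32 truth assignments over (A, B, C, D, E).
Split on B. With B = 1, the clauses containing B are satisfied and B' drops from the rest; 3 of the 2^4 = 16 assignments to the other variables satisfy what remains.
With B = 0, by the same count on the reduced clause set, 1 assignment works.
Total: 3 + 1 = 4.

4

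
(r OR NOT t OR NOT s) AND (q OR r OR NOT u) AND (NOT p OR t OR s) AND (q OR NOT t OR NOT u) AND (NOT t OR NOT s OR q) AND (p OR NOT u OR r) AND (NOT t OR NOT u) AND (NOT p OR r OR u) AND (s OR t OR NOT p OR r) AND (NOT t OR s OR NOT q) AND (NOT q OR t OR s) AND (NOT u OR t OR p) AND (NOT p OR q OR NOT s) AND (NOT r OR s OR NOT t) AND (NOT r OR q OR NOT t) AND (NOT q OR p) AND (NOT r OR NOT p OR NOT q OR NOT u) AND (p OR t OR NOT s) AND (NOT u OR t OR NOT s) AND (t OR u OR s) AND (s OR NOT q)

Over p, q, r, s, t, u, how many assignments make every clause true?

There are 2^6 = 64 truth assignments over (p, q, r, s, t, u).
Split on q. With q = true, the clauses containing q are satisfied and NOT q drops from the rest; 2 of the 2^5 = 32 assignments to the other variables satisfy what remains.
With q = false, by the same count on the reduced clause set, 1 assignment works.
Total: 2 + 1 = 3.

3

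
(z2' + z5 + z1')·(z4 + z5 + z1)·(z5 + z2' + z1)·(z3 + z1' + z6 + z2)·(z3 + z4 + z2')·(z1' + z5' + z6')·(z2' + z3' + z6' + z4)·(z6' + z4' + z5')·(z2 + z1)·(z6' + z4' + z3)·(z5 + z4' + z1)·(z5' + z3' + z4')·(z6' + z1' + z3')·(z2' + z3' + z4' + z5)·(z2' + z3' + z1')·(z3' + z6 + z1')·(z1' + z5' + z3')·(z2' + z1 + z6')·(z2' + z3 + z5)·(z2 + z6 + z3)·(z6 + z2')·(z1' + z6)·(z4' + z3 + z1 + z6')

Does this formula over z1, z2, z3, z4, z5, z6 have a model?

Branch on z2: set z2 = 0.
The clause (z1) is unit, so z1 = 1.
The clause (z6) is unit, so z6 = 1.
The clause (z5') is unit, so z5 = 0.
The clause (z3') is unit, so z3 = 0.
The clause (z4') is unit, so z4 = 0.
Every clause now holds.
A satisfying assignment: z1=1,  z2=0,  z3=0,  z4=0,  z5=0,  z6=1.

Yes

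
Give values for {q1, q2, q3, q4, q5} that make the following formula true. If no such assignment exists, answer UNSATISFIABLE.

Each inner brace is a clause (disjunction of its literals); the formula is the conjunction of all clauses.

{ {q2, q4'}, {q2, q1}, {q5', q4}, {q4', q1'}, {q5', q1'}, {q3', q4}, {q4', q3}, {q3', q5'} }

Branch on q2: set q2 = 1.
Branch on q5: set q5 = 0.
Branch on q4: set q4 = 1.
From the singleton clause (q1'), q1 = 0.
From the singleton clause (q3), q3 = 1.
Every clause now holds.

q1: 0; q2: 1; q3: 1; q4: 1; q5: 0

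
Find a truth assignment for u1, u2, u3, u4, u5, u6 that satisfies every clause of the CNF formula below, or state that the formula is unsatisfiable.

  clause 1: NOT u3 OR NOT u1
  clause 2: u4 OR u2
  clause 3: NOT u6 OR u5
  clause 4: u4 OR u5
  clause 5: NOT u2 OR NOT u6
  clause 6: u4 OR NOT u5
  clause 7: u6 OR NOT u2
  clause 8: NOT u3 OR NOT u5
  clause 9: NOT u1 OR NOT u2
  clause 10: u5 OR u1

u1=true,  u2=false,  u3=false,  u4=true,  u5=true,  u6=false

Branch on u3: set u3 = false.
Branch on u4: set u4 = true.
Branch on u6: set u6 = false.
Unit clause (NOT u2) forces u2 = false.
Branch on u5: set u5 = true.
All clauses hold; u1 can take either value.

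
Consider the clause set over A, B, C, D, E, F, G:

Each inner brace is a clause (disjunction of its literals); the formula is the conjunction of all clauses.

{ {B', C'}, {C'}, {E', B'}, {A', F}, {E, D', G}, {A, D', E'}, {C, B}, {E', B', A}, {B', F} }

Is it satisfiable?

The clause (C') is unit, so C = 0.
The clause (B) is unit, so B = 1.
The clause (E') is unit, so E = 0.
The clause (F) is unit, so F = 1.
Branch on D: set D = 0.
No clause remains; A, G are free.
A satisfying assignment: A=0; B=1; C=0; D=0; E=0; F=1; G=1.

Yes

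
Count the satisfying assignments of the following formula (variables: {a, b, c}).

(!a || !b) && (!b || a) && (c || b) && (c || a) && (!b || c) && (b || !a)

There are 2^3 = 8 truth assignments over (a, b, c).
Split on a. With a = true, the clauses containing a are satisfied and !a drops from the rest; 0 of the 2^2 = 4 assignments to the other variables satisfy what remains.
With a = false, by the same count on the reduced clause set, 1 assignment works.
(One model: a=F, b=F, c=T.)
Total: 0 + 1 = 1.

1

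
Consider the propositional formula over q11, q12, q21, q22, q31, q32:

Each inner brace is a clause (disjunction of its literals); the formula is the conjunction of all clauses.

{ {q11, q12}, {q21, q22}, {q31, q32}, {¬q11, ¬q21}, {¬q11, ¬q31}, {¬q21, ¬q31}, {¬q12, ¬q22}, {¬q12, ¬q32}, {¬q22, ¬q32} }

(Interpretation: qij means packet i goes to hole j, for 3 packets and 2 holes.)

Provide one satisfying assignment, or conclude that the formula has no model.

UNSATISFIABLE

Suppose q11 = True.
Unit clause (¬q21) forces q21 = False.
Unit clause (q22) forces q22 = True.
Unit clause (¬q31) forces q31 = False.
Unit clause (q32) forces q32 = True.
But (¬q32) is also a unit clause — contradiction.
That branch fails; take q11 = False instead.
Unit clause (q12) forces q12 = True.
Unit clause (¬q22) forces q22 = False.
Unit clause (q21) forces q21 = True.
Unit clause (¬q31) forces q31 = False.
Unit clause (q32) forces q32 = True.
But (¬q32) is also a unit clause — contradiction.
Either choice for q11 ends in contradiction.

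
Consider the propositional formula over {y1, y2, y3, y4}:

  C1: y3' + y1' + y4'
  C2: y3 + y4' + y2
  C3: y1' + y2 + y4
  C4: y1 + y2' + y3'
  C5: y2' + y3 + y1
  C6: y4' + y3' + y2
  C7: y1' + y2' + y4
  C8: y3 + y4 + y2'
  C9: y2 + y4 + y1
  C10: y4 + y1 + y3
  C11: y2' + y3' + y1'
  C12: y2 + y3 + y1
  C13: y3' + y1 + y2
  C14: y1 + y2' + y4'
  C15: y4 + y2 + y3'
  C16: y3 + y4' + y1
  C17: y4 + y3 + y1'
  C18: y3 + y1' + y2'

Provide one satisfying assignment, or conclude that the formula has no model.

Suppose y3 = 0.
Suppose y4 = 0.
Unit clause (y2') forces y2 = 0.
Unit clause (y1') forces y1 = 0.
But (y1) is also a unit clause — contradiction.
So y4 must be the other value — set y4 = 1.
Unit clause (y2) forces y2 = 1.
Unit clause (y1) forces y1 = 1.
But (y1') is also a unit clause — contradiction.
Both values of y4 lead to a conflict.
So y3 must be the other value — set y3 = 1.
Suppose y1 = 0.
Unit clause (y2') forces y2 = 0.
But (y2) is also a unit clause — contradiction.
So y1 must be the other value — set y1 = 1.
Unit clause (y4') forces y4 = 0.
Unit clause (y2) forces y2 = 1.
But (y2') is also a unit clause — contradiction.
Both values of y1 lead to a conflict.
Both values of y3 lead to a conflict.

UNSATISFIABLE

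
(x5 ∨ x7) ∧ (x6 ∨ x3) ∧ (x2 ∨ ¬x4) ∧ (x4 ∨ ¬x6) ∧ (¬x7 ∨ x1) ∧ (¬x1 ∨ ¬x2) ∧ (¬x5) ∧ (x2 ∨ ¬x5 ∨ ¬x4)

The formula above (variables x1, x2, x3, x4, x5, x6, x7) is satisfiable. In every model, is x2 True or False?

Suppose x2 = True.
Unit clause (¬x1) forces x1 = False.
Unit clause (¬x7) forces x7 = False.
Unit clause (x5) forces x5 = True.
Now (¬x5) is unsatisfied and unit — conflict.
So every satisfying assignment has x2 = False.

False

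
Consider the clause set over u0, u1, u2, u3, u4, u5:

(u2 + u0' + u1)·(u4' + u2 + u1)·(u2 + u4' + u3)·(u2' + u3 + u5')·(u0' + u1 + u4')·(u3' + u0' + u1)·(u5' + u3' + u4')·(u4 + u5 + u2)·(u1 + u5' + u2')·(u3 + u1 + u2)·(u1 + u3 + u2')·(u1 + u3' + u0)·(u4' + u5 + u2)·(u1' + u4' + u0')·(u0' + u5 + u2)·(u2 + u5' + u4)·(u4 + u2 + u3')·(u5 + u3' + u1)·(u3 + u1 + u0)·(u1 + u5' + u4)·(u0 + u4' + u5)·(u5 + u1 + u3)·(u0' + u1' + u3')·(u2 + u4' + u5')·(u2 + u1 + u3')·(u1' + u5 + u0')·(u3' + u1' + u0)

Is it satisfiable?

Suppose u2 = 1.
Suppose u3 = 0.
(u5') alone gives u5 = 0.
(u1) alone gives u1 = 1.
(u0') alone gives u0 = 0.
(u4') alone gives u4 = 0.
This assignment satisfies each clause.
A satisfying assignment: u0 ↦ 0; u1 ↦ 1; u2 ↦ 1; u3 ↦ 0; u4 ↦ 0; u5 ↦ 0.

Yes, satisfiable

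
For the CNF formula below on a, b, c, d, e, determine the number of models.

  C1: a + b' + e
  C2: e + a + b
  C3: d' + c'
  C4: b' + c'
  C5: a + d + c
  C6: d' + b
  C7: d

There are 2^5 = 32 truth assignments over (a, b, c, d, e).
Split on e. With e = 1, the clauses containing e are satisfied and e' drops from the rest; 2 of the 2^4 = 16 assignments to the other variables satisfy what remains.
With e = 0, by the same count on the reduced clause set, 1 assignment works.
(One model: a=F, b=T, c=F, d=T, e=T.)
Total: 2 + 1 = 3.

3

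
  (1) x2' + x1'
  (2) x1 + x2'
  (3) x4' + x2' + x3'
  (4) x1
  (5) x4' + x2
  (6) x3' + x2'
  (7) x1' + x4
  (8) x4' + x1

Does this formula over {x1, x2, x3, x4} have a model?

Unit clause (x1) forces x1 = 1.
Unit clause (x2') forces x2 = 0.
Unit clause (x4') forces x4 = 0.
But (x4) is also a unit clause — contradiction.
No assignment satisfies every clause.

Unsatisfiable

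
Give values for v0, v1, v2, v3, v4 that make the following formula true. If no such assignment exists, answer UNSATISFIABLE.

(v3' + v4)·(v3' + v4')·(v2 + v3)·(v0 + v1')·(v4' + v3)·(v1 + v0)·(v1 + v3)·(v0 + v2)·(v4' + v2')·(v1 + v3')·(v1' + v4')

Suppose v3 = 0.
From the singleton clause (v2), v2 = 1.
From the singleton clause (v4'), v4 = 0.
From the singleton clause (v1), v1 = 1.
From the singleton clause (v0), v0 = 1.
All clauses are satisfied.

v0=1,  v1=1,  v2=1,  v3=0,  v4=0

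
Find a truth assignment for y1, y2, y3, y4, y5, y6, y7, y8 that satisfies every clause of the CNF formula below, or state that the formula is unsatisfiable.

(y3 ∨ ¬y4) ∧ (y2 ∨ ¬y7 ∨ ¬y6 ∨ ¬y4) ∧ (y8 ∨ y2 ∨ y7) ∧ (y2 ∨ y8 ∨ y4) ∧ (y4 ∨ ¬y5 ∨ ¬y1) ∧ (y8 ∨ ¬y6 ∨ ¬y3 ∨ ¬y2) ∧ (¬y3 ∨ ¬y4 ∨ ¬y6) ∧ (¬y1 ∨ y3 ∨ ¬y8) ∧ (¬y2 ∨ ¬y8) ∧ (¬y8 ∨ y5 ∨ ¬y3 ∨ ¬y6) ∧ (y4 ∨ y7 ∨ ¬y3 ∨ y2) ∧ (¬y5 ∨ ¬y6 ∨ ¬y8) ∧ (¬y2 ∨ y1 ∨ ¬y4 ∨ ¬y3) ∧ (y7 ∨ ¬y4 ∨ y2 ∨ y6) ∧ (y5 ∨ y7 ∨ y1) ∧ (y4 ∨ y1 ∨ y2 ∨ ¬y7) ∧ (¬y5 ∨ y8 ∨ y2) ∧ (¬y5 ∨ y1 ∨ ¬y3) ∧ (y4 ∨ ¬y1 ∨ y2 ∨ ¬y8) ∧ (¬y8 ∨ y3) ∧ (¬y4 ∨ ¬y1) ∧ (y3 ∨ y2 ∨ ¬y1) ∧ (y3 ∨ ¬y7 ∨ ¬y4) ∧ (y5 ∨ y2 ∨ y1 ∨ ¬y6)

y1=True, y2=True, y3=False, y4=False, y5=False, y6=True, y7=True, y8=False

Try y3 = False.
From the singleton clause (¬y4), y4 = False.
From the singleton clause (¬y8), y8 = False.
From the singleton clause (y2), y2 = True.
Try y5 = False.
Try y7 = True.
No clause remains; y1, y6 are free.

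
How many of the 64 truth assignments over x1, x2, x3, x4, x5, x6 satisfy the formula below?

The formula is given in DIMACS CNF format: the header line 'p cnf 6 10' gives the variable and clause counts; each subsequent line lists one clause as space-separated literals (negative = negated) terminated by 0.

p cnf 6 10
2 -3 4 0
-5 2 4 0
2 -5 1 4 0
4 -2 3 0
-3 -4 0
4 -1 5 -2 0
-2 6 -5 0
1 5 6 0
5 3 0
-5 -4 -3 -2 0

There are 2^6 = 64 truth assignments over (x1, x2, x3, x4, x5, x6).
Split on x4. With x4 = True, the clauses containing x4 are satisfied and ¬x4 drops from the rest; 6 of the 2^5 = 32 assignments to the other variables satisfy what remains.
With x4 = False, by the same count on the reduced clause set, 3 assignments work.
(One model: x1=F, x2=F, x3=F, x4=T, x5=T, x6=F.)
Total: 6 + 3 = 9.

9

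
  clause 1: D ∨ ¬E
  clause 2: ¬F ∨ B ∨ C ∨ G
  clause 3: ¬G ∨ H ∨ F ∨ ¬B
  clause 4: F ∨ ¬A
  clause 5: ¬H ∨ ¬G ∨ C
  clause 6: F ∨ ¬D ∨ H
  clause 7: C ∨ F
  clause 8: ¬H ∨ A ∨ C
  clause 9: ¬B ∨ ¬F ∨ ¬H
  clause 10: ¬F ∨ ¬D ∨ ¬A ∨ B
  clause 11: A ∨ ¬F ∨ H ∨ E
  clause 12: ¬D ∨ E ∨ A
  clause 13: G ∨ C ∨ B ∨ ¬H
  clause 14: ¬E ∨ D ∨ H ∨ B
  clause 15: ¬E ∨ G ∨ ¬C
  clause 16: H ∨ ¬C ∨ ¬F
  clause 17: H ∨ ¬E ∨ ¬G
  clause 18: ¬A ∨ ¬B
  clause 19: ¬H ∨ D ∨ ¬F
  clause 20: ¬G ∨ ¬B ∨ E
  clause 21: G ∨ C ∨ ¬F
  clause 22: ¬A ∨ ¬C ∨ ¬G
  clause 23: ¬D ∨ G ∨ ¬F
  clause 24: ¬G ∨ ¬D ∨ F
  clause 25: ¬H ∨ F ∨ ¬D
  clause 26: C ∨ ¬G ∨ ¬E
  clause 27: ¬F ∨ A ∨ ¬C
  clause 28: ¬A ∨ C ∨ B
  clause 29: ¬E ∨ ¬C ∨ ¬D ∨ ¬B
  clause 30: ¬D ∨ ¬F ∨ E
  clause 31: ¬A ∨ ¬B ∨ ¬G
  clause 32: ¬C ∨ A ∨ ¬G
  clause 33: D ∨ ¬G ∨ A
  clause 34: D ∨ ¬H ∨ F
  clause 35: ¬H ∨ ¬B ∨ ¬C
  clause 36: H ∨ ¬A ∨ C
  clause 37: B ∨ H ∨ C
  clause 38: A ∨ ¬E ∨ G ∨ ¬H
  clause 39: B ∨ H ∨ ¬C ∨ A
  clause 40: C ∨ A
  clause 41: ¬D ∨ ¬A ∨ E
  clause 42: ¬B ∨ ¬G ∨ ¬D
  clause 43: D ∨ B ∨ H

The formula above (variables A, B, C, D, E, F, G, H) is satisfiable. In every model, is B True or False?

True

Suppose B = False.
Branch on D: set D = True.
Branch on F: set F = True.
(¬A) alone gives A = False.
(E) alone gives E = True.
(G) alone gives G = True.
(H) alone gives H = True.
(C) alone gives C = True.
That conflicts with the unit clause (¬C).
Undo F and try F = False.
(¬A) alone gives A = False.
(H) alone gives H = True.
That conflicts with the unit clause (¬H).
Either choice for F ends in contradiction.
Undo D and try D = False.
(¬E) alone gives E = False.
(H) alone gives H = True.
(¬F) alone gives F = False.
That conflicts with the unit clause (F).
Either choice for D ends in contradiction.
So every satisfying assignment has B = True.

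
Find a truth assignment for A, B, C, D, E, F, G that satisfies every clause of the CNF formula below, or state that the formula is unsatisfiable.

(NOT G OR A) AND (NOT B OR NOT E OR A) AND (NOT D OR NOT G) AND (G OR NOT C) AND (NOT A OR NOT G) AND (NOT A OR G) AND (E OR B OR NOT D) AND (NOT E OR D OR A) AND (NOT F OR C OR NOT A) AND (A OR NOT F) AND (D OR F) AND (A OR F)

UNSATISFIABLE

Case G = false:
The clause (NOT C) is unit, so C = false.
The clause (NOT A) is unit, so A = false.
The clause (NOT F) is unit, so F = false.
But (F) is also a unit clause — contradiction.
Undo G and try G = true.
The clause (A) is unit, so A = true.
But (NOT A) is also a unit clause — contradiction.
Either choice for G ends in contradiction.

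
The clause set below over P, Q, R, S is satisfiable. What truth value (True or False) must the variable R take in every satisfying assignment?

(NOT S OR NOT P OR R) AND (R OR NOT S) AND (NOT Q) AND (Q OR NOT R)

Suppose R = true.
The clause (NOT Q) is unit, so Q = false.
That conflicts with the unit clause (Q).
So every satisfying assignment has R = False.

False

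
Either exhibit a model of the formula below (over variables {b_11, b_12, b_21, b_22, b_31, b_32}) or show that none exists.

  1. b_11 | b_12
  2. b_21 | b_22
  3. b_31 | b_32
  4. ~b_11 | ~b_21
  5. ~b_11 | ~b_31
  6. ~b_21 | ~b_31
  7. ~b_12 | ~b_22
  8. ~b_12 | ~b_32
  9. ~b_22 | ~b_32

Branch on b_11: set b_11 = 1.
The clause (~b_21) is unit, so b_21 = 0.
The clause (b_22) is unit, so b_22 = 1.
The clause (~b_31) is unit, so b_31 = 0.
The clause (b_32) is unit, so b_32 = 1.
But (~b_32) is also a unit clause — contradiction.
That branch fails; take b_11 = 0 instead.
The clause (b_12) is unit, so b_12 = 1.
The clause (~b_22) is unit, so b_22 = 0.
The clause (b_21) is unit, so b_21 = 1.
The clause (~b_31) is unit, so b_31 = 0.
The clause (b_32) is unit, so b_32 = 1.
But (~b_32) is also a unit clause — contradiction.
Neither b_11 = 1 nor b_11 = 0 works.

UNSATISFIABLE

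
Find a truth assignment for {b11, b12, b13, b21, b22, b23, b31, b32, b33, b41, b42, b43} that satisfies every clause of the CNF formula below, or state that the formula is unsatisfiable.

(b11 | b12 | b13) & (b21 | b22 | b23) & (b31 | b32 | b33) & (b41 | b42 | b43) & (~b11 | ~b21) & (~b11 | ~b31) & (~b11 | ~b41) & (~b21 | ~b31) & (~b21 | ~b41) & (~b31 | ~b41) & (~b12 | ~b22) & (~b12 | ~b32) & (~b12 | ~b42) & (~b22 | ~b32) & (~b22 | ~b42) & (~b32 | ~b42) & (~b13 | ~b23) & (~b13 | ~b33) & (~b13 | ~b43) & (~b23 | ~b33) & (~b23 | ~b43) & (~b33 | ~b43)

UNSATISFIABLE

Try b11 = 0.
Try b12 = 1.
The clause (~b22) is unit, so b22 = 0.
The clause (~b32) is unit, so b32 = 0.
The clause (~b42) is unit, so b42 = 0.
Try b21 = 1.
The clause (~b31) is unit, so b31 = 0.
The clause (b33) is unit, so b33 = 1.
The clause (~b41) is unit, so b41 = 0.
The clause (b43) is unit, so b43 = 1.
But (~b43) is also a unit clause — contradiction.
That branch fails; take b21 = 0 instead.
The clause (b23) is unit, so b23 = 1.
The clause (~b13) is unit, so b13 = 0.
The clause (~b33) is unit, so b33 = 0.
The clause (b31) is unit, so b31 = 1.
The clause (~b41) is unit, so b41 = 0.
The clause (b43) is unit, so b43 = 1.
But (~b43) is also a unit clause — contradiction.
Both values of b21 lead to a conflict.
That branch fails; take b12 = 0 instead.
The clause (b13) is unit, so b13 = 1.
The clause (~b23) is unit, so b23 = 0.
The clause (~b33) is unit, so b33 = 0.
The clause (~b43) is unit, so b43 = 0.
Try b21 = 1.
The clause (~b31) is unit, so b31 = 0.
The clause (b32) is unit, so b32 = 1.
The clause (~b41) is unit, so b41 = 0.
The clause (b42) is unit, so b42 = 1.
But (~b42) is also a unit clause — contradiction.
That branch fails; take b21 = 0 instead.
The clause (b22) is unit, so b22 = 1.
The clause (~b32) is unit, so b32 = 0.
The clause (b31) is unit, so b31 = 1.
The clause (~b41) is unit, so b41 = 0.
The clause (b42) is unit, so b42 = 1.
But (~b42) is also a unit clause — contradiction.
Both values of b21 lead to a conflict.
Both values of b12 lead to a conflict.
That branch fails; take b11 = 1 instead.
The clause (~b21) is unit, so b21 = 0.
The clause (~b31) is unit, so b31 = 0.
The clause (~b41) is unit, so b41 = 0.
Try b22 = 1.
The clause (~b12) is unit, so b12 = 0.
The clause (~b32) is unit, so b32 = 0.
The clause (b33) is unit, so b33 = 1.
The clause (~b42) is unit, so b42 = 0.
The clause (b43) is unit, so b43 = 1.
But (~b43) is also a unit clause — contradiction.
That branch fails; take b22 = 0 instead.
The clause (b23) is unit, so b23 = 1.
The clause (~b13) is unit, so b13 = 0.
The clause (~b33) is unit, so b33 = 0.
The clause (b32) is unit, so b32 = 1.
The clause (~b12) is unit, so b12 = 0.
The clause (~b42) is unit, so b42 = 0.
The clause (b43) is unit, so b43 = 1.
But (~b43) is also a unit clause — contradiction.
Both values of b22 lead to a conflict.
Both values of b11 lead to a conflict.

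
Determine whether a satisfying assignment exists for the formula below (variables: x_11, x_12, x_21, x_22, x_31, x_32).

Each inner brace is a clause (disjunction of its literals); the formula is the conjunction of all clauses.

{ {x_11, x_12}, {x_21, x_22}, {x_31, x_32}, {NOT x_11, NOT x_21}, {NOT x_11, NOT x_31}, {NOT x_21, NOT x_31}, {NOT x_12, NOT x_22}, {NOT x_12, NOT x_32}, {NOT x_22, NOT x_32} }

No, unsatisfiable

Try x_11 = true.
From the singleton clause (NOT x_21), x_21 = false.
From the singleton clause (x_22), x_22 = true.
From the singleton clause (NOT x_31), x_31 = false.
From the singleton clause (x_32), x_32 = true.
Now (NOT x_32) is unsatisfied and unit — conflict.
Backtrack on x_11: now try x_11 = false.
From the singleton clause (x_12), x_12 = true.
From the singleton clause (NOT x_22), x_22 = false.
From the singleton clause (x_21), x_21 = true.
From the singleton clause (NOT x_31), x_31 = false.
From the singleton clause (x_32), x_32 = true.
Now (NOT x_32) is unsatisfied and unit — conflict.
Either choice for x_11 ends in contradiction.
No assignment satisfies every clause.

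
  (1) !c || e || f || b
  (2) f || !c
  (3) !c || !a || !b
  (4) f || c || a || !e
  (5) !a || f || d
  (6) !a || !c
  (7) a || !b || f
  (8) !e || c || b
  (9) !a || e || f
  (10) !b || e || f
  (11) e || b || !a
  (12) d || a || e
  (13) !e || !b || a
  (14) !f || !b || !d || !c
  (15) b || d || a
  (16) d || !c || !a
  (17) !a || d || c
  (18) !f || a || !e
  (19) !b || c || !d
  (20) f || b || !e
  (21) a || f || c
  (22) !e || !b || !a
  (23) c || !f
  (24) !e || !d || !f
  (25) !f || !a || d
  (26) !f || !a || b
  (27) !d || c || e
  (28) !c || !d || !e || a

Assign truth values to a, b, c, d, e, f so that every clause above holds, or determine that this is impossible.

Try f = true.
From the singleton clause (c), c = true.
From the singleton clause (!a), a = false.
From the singleton clause (!e), e = false.
From the singleton clause (d), d = true.
From the singleton clause (!b), b = false.
All clauses are satisfied.

a: false; b: false; c: true; d: true; e: false; f: true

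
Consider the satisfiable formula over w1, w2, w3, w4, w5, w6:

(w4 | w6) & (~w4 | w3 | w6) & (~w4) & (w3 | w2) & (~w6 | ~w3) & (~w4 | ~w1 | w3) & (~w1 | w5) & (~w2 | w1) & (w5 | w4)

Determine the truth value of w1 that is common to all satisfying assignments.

True

Suppose w1 = 0.
Unit clause (~w4) forces w4 = 0.
Unit clause (w6) forces w6 = 1.
Unit clause (~w3) forces w3 = 0.
Unit clause (w2) forces w2 = 1.
But (~w2) is also a unit clause — contradiction.
So every satisfying assignment has w1 = True.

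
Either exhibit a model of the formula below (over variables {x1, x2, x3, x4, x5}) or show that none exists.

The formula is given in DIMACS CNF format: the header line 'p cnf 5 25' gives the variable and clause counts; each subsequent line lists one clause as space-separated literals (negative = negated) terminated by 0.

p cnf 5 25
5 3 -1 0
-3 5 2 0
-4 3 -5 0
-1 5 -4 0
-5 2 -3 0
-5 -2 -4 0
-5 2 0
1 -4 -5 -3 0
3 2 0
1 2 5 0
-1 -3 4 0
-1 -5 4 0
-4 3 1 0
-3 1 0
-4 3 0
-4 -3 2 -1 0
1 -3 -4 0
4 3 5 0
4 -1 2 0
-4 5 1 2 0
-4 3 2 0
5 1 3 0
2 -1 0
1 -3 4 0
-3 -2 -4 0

Case x5 = True:
Unit clause (x2) forces x2 = True.
Unit clause (¬x4) forces x4 = False.
Unit clause (¬x1) forces x1 = False.
Unit clause (¬x3) forces x3 = False.
Every clause now holds.

x1: False,  x2: True,  x3: False,  x4: False,  x5: True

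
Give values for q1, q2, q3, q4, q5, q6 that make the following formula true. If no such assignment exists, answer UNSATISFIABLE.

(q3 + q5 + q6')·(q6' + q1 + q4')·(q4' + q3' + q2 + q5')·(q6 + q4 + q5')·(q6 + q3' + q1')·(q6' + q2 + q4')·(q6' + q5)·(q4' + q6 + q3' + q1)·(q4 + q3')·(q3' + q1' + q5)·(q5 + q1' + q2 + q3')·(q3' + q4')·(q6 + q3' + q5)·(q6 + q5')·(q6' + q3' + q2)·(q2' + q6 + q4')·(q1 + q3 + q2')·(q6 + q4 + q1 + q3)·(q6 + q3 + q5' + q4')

Try q6 = 0.
From the singleton clause (q5'), q5 = 0.
From the singleton clause (q3'), q3 = 0.
Try q2 = 0.
Try q4 = 0.
From the singleton clause (q1), q1 = 1.
This assignment satisfies each clause.

q1: 1, q2: 0, q3: 0, q4: 0, q5: 0, q6: 0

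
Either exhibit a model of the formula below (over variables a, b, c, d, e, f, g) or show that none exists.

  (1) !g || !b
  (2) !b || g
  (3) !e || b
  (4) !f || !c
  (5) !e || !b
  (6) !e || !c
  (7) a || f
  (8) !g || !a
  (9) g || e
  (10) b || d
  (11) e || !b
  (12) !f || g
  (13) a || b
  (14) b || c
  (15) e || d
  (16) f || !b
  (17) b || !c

Try g = false.
From the singleton clause (!b), b = false.
From the singleton clause (!e), e = false.
Now (e) is unsatisfied and unit — conflict.
That branch fails; take g = true instead.
From the singleton clause (!b), b = false.
From the singleton clause (!e), e = false.
From the singleton clause (!a), a = false.
Now (a) is unsatisfied and unit — conflict.
Either choice for g ends in contradiction.

UNSATISFIABLE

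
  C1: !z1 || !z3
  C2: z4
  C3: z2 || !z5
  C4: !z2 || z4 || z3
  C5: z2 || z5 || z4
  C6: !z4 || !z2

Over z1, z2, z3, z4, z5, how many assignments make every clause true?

There are 2^5 = 32 truth assignments over (z1, z2, z3, z4, z5).
Split on z3. With z3 = true, the clauses containing z3 are satisfied and !z3 drops from the rest; 1 of the 2^4 = 16 assignments to the other variables satisfy what remains.
With z3 = false, by the same count on the reduced clause set, 2 assignments work.
Total: 1 + 2 = 3.

3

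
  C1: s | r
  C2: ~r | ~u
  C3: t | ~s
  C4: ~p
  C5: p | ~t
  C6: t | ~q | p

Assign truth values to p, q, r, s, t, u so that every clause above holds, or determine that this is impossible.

The clause (~p) is unit, so p = 0.
The clause (~t) is unit, so t = 0.
The clause (~s) is unit, so s = 0.
The clause (r) is unit, so r = 1.
The clause (~u) is unit, so u = 0.
The clause (~q) is unit, so q = 0.
All clauses are satisfied.

p: 0, q: 0, r: 1, s: 0, t: 0, u: 0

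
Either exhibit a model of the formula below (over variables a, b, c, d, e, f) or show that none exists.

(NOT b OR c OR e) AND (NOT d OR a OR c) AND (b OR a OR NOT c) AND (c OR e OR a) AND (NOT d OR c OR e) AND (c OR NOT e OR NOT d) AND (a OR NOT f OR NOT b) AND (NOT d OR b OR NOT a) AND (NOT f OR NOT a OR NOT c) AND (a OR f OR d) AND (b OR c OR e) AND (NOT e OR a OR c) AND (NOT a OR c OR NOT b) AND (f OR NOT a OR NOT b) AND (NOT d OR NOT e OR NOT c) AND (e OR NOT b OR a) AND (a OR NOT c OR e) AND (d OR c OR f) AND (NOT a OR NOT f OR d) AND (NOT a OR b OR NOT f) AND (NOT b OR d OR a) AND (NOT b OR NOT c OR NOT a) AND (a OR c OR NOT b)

Suppose b = false.
Suppose a = true.
Unit clause (NOT d) forces d = false.
Unit clause (NOT f) forces f = false.
Unit clause (c) forces c = true.
No clause remains; e is free.

a: true, b: false, c: true, d: false, e: true, f: false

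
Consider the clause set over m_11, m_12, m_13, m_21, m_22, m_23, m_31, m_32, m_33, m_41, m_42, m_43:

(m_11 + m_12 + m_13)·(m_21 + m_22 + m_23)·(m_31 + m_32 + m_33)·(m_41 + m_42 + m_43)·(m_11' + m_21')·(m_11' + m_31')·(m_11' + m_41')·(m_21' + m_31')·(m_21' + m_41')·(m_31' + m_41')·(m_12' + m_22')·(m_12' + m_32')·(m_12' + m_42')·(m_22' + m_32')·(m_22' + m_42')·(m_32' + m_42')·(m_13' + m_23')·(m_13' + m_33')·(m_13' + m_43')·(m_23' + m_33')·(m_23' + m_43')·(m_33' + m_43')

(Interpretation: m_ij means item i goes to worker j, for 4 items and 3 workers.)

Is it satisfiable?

No, unsatisfiable

Branch on m_11: set m_11 = 0.
Branch on m_12: set m_12 = 1.
From the singleton clause (m_22'), m_22 = 0.
From the singleton clause (m_32'), m_32 = 0.
From the singleton clause (m_42'), m_42 = 0.
Branch on m_21: set m_21 = 1.
From the singleton clause (m_31'), m_31 = 0.
From the singleton clause (m_33), m_33 = 1.
From the singleton clause (m_41'), m_41 = 0.
From the singleton clause (m_43), m_43 = 1.
But (m_43') is also a unit clause — contradiction.
So m_21 must be the other value — set m_21 = 0.
From the singleton clause (m_23), m_23 = 1.
From the singleton clause (m_13'), m_13 = 0.
From the singleton clause (m_33'), m_33 = 0.
From the singleton clause (m_31), m_31 = 1.
From the singleton clause (m_41'), m_41 = 0.
From the singleton clause (m_43), m_43 = 1.
But (m_43') is also a unit clause — contradiction.
Neither m_21 = 1 nor m_21 = 0 works.
So m_12 must be the other value — set m_12 = 0.
From the singleton clause (m_13), m_13 = 1.
From the singleton clause (m_23'), m_23 = 0.
From the singleton clause (m_33'), m_33 = 0.
From the singleton clause (m_43'), m_43 = 0.
Branch on m_21: set m_21 = 1.
From the singleton clause (m_31'), m_31 = 0.
From the singleton clause (m_32), m_32 = 1.
From the singleton clause (m_41'), m_41 = 0.
From the singleton clause (m_42), m_42 = 1.
But (m_42') is also a unit clause — contradiction.
So m_21 must be the other value — set m_21 = 0.
From the singleton clause (m_22), m_22 = 1.
From the singleton clause (m_32'), m_32 = 0.
From the singleton clause (m_31), m_31 = 1.
From the singleton clause (m_41'), m_41 = 0.
From the singleton clause (m_42), m_42 = 1.
But (m_42') is also a unit clause — contradiction.
Neither m_21 = 1 nor m_21 = 0 works.
Neither m_12 = 1 nor m_12 = 0 works.
So m_11 must be the other value — set m_11 = 1.
From the singleton clause (m_21'), m_21 = 0.
From the singleton clause (m_31'), m_31 = 0.
From the singleton clause (m_41'), m_41 = 0.
Branch on m_22: set m_22 = 1.
From the singleton clause (m_12'), m_12 = 0.
From the singleton clause (m_32'), m_32 = 0.
From the singleton clause (m_33), m_33 = 1.
From the singleton clause (m_42'), m_42 = 0.
From the singleton clause (m_43), m_43 = 1.
But (m_43') is also a unit clause — contradiction.
So m_22 must be the other value — set m_22 = 0.
From the singleton clause (m_23), m_23 = 1.
From the singleton clause (m_13'), m_13 = 0.
From the singleton clause (m_33'), m_33 = 0.
From the singleton clause (m_32), m_32 = 1.
From the singleton clause (m_12'), m_12 = 0.
From the singleton clause (m_42'), m_42 = 0.
From the singleton clause (m_43), m_43 = 1.
But (m_43') is also a unit clause — contradiction.
Neither m_22 = 1 nor m_22 = 0 works.
Neither m_11 = 1 nor m_11 = 0 works.
No assignment satisfies every clause.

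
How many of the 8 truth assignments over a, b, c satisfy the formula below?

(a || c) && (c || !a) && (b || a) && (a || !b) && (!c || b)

There are 2^3 = 8 truth assignments over (a, b, c).
Check each against the 5 clauses (columns in the order a, b, c):
  F F F  ✗ fails (a || c)
  F F T  ✗ fails (b || a)
  F T F  ✗ fails (a || c)
  F T T  ✗ fails (a || !b)
  T F F  ✗ fails (c || !a)
  T F T  ✗ fails (!c || b)
  T T F  ✗ fails (c || !a)
  T T T  ✓ satisfies all
1 of the 8 rows is a model.

1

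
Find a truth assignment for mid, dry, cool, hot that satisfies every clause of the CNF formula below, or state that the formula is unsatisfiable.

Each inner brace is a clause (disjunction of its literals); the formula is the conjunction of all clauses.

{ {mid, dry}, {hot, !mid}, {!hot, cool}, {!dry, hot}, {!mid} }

mid=false,  dry=true,  cool=true,  hot=true

(!mid) alone gives mid = false.
(dry) alone gives dry = true.
(hot) alone gives hot = true.
(cool) alone gives cool = true.
All clauses are satisfied.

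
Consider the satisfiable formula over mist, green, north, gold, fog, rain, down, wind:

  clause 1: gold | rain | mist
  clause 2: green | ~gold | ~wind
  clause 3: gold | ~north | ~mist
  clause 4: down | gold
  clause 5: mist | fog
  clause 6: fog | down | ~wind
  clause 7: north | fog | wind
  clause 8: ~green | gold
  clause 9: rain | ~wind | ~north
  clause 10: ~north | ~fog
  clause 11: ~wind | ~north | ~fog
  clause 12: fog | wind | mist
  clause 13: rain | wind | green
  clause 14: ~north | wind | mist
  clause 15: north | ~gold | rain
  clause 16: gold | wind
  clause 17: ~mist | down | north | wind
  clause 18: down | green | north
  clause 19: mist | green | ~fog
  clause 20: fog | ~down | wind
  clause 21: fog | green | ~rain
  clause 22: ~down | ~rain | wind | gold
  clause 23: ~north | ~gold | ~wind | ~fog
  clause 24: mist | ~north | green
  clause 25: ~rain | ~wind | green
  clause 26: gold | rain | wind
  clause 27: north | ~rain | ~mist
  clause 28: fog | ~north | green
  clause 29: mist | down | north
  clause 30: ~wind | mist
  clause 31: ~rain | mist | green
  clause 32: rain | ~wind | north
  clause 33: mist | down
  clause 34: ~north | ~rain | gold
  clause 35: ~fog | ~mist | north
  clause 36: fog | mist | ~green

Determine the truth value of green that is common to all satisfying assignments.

Suppose green = 0.
Case gold = 0:
From the singleton clause (down), down = 1.
From the singleton clause (wind), wind = 1.
From the singleton clause (~rain), rain = 0.
From the singleton clause (mist), mist = 1.
From the singleton clause (~north), north = 0.
But (north) is also a unit clause — contradiction.
Backtrack on gold: now try gold = 1.
From the singleton clause (~wind), wind = 0.
From the singleton clause (rain), rain = 1.
From the singleton clause (fog), fog = 1.
From the singleton clause (~north), north = 0.
From the singleton clause (down), down = 1.
From the singleton clause (mist), mist = 1.
But (~mist) is also a unit clause — contradiction.
Either choice for gold ends in contradiction.
So every satisfying assignment has green = True.

True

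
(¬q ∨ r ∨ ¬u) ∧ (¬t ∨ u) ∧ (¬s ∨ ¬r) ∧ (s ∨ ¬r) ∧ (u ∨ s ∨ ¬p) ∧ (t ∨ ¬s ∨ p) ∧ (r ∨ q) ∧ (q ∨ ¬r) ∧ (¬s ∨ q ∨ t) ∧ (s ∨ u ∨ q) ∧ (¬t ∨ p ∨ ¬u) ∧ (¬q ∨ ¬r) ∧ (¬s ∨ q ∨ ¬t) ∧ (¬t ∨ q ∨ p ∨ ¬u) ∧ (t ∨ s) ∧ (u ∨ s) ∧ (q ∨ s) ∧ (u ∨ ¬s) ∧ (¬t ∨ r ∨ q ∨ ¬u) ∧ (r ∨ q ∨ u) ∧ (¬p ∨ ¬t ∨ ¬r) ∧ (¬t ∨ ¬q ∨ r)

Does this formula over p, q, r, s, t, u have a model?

No, unsatisfiable

Suppose t = False.
(s) alone gives s = True.
(¬r) alone gives r = False.
(p) alone gives p = True.
(q) alone gives q = True.
(¬u) alone gives u = False.
That conflicts with the unit clause (u).
Undo t and try t = True.
(u) alone gives u = True.
(p) alone gives p = True.
(¬r) alone gives r = False.
(¬q) alone gives q = False.
That conflicts with the unit clause (q).
Neither t = True nor t = False works.
No assignment satisfies every clause.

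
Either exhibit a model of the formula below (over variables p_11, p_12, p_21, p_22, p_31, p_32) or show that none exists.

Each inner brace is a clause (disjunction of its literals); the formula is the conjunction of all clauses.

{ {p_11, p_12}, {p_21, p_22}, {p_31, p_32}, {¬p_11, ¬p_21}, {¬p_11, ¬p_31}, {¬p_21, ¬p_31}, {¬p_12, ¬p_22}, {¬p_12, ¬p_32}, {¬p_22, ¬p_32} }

Case p_11 = True:
From the singleton clause (¬p_21), p_21 = False.
From the singleton clause (p_22), p_22 = True.
From the singleton clause (¬p_31), p_31 = False.
From the singleton clause (p_32), p_32 = True.
Now (¬p_32) is unsatisfied and unit — conflict.
Backtrack on p_11: now try p_11 = False.
From the singleton clause (p_12), p_12 = True.
From the singleton clause (¬p_22), p_22 = False.
From the singleton clause (p_21), p_21 = True.
From the singleton clause (¬p_31), p_31 = False.
From the singleton clause (p_32), p_32 = True.
Now (¬p_32) is unsatisfied and unit — conflict.
Neither p_11 = True nor p_11 = False works.

UNSATISFIABLE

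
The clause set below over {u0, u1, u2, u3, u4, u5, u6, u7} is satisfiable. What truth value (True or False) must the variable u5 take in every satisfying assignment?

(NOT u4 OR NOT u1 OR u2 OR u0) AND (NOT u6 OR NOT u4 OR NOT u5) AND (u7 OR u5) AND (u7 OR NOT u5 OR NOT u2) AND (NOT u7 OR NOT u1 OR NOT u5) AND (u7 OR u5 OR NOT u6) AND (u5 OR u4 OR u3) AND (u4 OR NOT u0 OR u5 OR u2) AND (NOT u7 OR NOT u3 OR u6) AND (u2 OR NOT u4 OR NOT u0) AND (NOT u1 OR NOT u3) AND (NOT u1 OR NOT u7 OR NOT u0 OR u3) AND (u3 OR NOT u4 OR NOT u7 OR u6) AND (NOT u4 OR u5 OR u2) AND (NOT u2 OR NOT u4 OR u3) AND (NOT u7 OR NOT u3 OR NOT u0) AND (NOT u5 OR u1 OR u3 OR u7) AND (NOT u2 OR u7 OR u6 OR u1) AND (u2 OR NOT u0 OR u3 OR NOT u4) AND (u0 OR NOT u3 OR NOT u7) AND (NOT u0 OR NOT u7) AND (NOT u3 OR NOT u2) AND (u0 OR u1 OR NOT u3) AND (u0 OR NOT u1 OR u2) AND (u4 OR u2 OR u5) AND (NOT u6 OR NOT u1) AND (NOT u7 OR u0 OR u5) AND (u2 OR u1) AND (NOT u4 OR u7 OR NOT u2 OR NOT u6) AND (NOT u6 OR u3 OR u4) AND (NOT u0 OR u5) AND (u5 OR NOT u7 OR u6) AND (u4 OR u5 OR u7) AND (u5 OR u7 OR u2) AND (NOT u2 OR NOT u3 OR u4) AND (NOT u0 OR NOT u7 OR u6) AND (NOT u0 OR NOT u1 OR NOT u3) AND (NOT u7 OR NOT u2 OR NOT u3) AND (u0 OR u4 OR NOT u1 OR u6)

Suppose u5 = false.
Unit clause (u7) forces u7 = true.
Unit clause (NOT u0) forces u0 = false.
But (u0) is also a unit clause — contradiction.
So every satisfying assignment has u5 = True.

True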